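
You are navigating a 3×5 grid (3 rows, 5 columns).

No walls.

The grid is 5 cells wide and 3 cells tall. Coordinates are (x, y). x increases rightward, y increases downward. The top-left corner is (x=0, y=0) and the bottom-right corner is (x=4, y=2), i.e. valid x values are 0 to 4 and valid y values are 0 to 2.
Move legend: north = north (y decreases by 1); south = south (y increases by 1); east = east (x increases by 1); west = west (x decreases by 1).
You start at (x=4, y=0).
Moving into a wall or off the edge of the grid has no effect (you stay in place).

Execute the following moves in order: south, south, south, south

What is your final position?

Answer: Final position: (x=4, y=2)

Derivation:
Start: (x=4, y=0)
  south (south): (x=4, y=0) -> (x=4, y=1)
  south (south): (x=4, y=1) -> (x=4, y=2)
  south (south): blocked, stay at (x=4, y=2)
  south (south): blocked, stay at (x=4, y=2)
Final: (x=4, y=2)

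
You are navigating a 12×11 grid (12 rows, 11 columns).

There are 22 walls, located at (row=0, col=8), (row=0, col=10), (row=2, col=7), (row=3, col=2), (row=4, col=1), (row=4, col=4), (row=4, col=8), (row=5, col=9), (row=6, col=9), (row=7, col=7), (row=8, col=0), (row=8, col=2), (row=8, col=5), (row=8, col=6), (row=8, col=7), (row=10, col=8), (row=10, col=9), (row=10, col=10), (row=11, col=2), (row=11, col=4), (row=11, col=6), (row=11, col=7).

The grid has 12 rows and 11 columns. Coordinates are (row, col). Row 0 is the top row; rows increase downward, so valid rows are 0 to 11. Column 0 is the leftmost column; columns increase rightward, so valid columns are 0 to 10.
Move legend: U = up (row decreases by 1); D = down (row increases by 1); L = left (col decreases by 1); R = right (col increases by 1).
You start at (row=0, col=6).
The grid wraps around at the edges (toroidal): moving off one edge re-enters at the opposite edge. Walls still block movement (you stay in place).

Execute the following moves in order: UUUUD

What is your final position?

Answer: Final position: (row=1, col=6)

Derivation:
Start: (row=0, col=6)
  [×4]U (up): blocked, stay at (row=0, col=6)
  D (down): (row=0, col=6) -> (row=1, col=6)
Final: (row=1, col=6)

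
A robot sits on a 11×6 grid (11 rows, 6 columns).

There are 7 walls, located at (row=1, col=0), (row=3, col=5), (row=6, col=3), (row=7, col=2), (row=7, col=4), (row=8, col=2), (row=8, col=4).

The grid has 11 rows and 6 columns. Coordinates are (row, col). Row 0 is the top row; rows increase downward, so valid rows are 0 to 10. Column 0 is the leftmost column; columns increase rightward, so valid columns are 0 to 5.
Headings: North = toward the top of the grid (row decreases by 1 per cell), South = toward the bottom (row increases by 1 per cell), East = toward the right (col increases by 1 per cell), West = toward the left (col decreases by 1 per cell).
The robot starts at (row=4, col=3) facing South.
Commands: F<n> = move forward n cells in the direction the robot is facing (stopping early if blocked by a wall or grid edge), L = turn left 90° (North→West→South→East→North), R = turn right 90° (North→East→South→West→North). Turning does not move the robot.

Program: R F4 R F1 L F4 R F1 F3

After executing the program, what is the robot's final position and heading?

Start: (row=4, col=3), facing South
  R: turn right, now facing West
  F4: move forward 3/4 (blocked), now at (row=4, col=0)
  R: turn right, now facing North
  F1: move forward 1, now at (row=3, col=0)
  L: turn left, now facing West
  F4: move forward 0/4 (blocked), now at (row=3, col=0)
  R: turn right, now facing North
  F1: move forward 1, now at (row=2, col=0)
  F3: move forward 0/3 (blocked), now at (row=2, col=0)
Final: (row=2, col=0), facing North

Answer: Final position: (row=2, col=0), facing North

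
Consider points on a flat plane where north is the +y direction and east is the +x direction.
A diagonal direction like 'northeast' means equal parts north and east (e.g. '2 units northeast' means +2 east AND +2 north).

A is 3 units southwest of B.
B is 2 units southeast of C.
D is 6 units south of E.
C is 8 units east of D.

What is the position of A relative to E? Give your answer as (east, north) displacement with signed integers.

Place E at the origin (east=0, north=0).
  D is 6 units south of E: delta (east=+0, north=-6); D at (east=0, north=-6).
  C is 8 units east of D: delta (east=+8, north=+0); C at (east=8, north=-6).
  B is 2 units southeast of C: delta (east=+2, north=-2); B at (east=10, north=-8).
  A is 3 units southwest of B: delta (east=-3, north=-3); A at (east=7, north=-11).
Therefore A relative to E: (east=7, north=-11).

Answer: A is at (east=7, north=-11) relative to E.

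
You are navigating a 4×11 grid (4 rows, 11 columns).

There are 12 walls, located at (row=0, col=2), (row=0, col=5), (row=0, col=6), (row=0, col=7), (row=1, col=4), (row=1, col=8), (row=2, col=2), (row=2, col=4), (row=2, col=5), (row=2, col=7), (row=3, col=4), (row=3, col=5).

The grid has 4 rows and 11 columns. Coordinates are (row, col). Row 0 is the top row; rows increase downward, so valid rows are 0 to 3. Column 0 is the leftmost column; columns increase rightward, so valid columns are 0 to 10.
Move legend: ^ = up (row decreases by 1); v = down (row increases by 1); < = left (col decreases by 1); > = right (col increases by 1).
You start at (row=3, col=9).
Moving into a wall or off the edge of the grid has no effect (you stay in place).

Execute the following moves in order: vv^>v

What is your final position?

Start: (row=3, col=9)
  v (down): blocked, stay at (row=3, col=9)
  v (down): blocked, stay at (row=3, col=9)
  ^ (up): (row=3, col=9) -> (row=2, col=9)
  > (right): (row=2, col=9) -> (row=2, col=10)
  v (down): (row=2, col=10) -> (row=3, col=10)
Final: (row=3, col=10)

Answer: Final position: (row=3, col=10)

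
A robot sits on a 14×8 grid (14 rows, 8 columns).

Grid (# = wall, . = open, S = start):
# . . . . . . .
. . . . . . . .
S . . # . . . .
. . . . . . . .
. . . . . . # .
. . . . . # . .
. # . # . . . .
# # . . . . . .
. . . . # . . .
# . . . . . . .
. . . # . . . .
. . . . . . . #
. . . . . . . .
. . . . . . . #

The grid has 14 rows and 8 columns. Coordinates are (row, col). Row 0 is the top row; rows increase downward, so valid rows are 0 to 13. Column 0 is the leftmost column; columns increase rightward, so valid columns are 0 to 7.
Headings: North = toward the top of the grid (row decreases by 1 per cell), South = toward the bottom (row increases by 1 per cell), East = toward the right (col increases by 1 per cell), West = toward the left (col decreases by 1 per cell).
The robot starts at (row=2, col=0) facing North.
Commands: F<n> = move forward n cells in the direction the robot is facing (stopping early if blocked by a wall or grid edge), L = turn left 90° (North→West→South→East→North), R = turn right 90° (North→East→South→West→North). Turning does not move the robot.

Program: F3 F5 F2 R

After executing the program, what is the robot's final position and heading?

Answer: Final position: (row=1, col=0), facing East

Derivation:
Start: (row=2, col=0), facing North
  F3: move forward 1/3 (blocked), now at (row=1, col=0)
  F5: move forward 0/5 (blocked), now at (row=1, col=0)
  F2: move forward 0/2 (blocked), now at (row=1, col=0)
  R: turn right, now facing East
Final: (row=1, col=0), facing East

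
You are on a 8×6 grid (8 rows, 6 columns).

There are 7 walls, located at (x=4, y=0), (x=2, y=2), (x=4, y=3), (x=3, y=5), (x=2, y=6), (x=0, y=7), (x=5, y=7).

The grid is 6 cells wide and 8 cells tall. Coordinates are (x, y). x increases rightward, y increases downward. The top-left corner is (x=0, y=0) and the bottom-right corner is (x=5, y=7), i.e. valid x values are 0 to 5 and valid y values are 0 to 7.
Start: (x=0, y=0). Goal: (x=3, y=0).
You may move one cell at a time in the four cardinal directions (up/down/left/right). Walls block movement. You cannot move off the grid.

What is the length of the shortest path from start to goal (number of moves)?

BFS from (x=0, y=0) until reaching (x=3, y=0):
  Distance 0: (x=0, y=0)
  Distance 1: (x=1, y=0), (x=0, y=1)
  Distance 2: (x=2, y=0), (x=1, y=1), (x=0, y=2)
  Distance 3: (x=3, y=0), (x=2, y=1), (x=1, y=2), (x=0, y=3)  <- goal reached here
One shortest path (3 moves): (x=0, y=0) -> (x=1, y=0) -> (x=2, y=0) -> (x=3, y=0)

Answer: Shortest path length: 3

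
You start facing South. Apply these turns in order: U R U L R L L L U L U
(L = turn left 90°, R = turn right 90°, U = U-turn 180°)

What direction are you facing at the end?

Start: South
  U (U-turn (180°)) -> North
  R (right (90° clockwise)) -> East
  U (U-turn (180°)) -> West
  L (left (90° counter-clockwise)) -> South
  R (right (90° clockwise)) -> West
  L (left (90° counter-clockwise)) -> South
  L (left (90° counter-clockwise)) -> East
  L (left (90° counter-clockwise)) -> North
  U (U-turn (180°)) -> South
  L (left (90° counter-clockwise)) -> East
  U (U-turn (180°)) -> West
Final: West

Answer: Final heading: West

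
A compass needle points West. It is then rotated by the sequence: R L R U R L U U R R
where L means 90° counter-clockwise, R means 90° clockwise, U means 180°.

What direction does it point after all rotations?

Answer: Final heading: North

Derivation:
Start: West
  R (right (90° clockwise)) -> North
  L (left (90° counter-clockwise)) -> West
  R (right (90° clockwise)) -> North
  U (U-turn (180°)) -> South
  R (right (90° clockwise)) -> West
  L (left (90° counter-clockwise)) -> South
  U (U-turn (180°)) -> North
  U (U-turn (180°)) -> South
  R (right (90° clockwise)) -> West
  R (right (90° clockwise)) -> North
Final: North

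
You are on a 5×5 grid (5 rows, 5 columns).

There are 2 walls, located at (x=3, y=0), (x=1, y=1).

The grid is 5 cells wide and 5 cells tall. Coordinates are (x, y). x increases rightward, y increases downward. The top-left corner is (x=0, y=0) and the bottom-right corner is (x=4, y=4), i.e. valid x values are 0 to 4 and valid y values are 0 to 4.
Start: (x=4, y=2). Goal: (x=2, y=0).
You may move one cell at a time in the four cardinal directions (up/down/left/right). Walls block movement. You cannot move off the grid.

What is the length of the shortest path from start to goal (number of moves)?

Answer: Shortest path length: 4

Derivation:
BFS from (x=4, y=2) until reaching (x=2, y=0):
  Distance 0: (x=4, y=2)
  Distance 1: (x=4, y=1), (x=3, y=2), (x=4, y=3)
  Distance 2: (x=4, y=0), (x=3, y=1), (x=2, y=2), (x=3, y=3), (x=4, y=4)
  Distance 3: (x=2, y=1), (x=1, y=2), (x=2, y=3), (x=3, y=4)
  Distance 4: (x=2, y=0), (x=0, y=2), (x=1, y=3), (x=2, y=4)  <- goal reached here
One shortest path (4 moves): (x=4, y=2) -> (x=3, y=2) -> (x=2, y=2) -> (x=2, y=1) -> (x=2, y=0)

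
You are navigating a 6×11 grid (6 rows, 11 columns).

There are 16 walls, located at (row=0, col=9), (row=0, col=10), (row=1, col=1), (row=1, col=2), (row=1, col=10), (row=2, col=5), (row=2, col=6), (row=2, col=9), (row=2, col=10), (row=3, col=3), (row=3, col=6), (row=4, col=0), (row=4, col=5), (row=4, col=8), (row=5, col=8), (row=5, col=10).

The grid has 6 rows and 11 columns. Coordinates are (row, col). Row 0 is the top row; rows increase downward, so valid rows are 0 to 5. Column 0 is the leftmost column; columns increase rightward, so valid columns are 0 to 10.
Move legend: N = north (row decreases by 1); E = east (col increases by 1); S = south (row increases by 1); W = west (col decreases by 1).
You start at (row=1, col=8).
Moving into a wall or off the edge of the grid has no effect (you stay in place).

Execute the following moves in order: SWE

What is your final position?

Answer: Final position: (row=2, col=8)

Derivation:
Start: (row=1, col=8)
  S (south): (row=1, col=8) -> (row=2, col=8)
  W (west): (row=2, col=8) -> (row=2, col=7)
  E (east): (row=2, col=7) -> (row=2, col=8)
Final: (row=2, col=8)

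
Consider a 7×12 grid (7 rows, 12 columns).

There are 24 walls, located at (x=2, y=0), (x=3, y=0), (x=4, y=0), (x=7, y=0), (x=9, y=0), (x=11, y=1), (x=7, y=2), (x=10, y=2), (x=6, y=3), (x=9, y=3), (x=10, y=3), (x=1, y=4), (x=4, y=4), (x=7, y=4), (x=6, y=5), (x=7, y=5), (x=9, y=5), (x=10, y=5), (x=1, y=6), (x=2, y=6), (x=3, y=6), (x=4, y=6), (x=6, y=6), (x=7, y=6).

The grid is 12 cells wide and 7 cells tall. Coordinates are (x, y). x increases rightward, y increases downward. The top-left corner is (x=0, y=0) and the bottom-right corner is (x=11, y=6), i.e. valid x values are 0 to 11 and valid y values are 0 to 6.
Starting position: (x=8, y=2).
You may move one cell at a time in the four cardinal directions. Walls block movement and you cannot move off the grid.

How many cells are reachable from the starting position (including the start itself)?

Answer: Reachable cells: 60

Derivation:
BFS flood-fill from (x=8, y=2):
  Distance 0: (x=8, y=2)
  Distance 1: (x=8, y=1), (x=9, y=2), (x=8, y=3)
  Distance 2: (x=8, y=0), (x=7, y=1), (x=9, y=1), (x=7, y=3), (x=8, y=4)
  Distance 3: (x=6, y=1), (x=10, y=1), (x=9, y=4), (x=8, y=5)
  Distance 4: (x=6, y=0), (x=10, y=0), (x=5, y=1), (x=6, y=2), (x=10, y=4), (x=8, y=6)
  Distance 5: (x=5, y=0), (x=11, y=0), (x=4, y=1), (x=5, y=2), (x=11, y=4), (x=9, y=6)
  Distance 6: (x=3, y=1), (x=4, y=2), (x=5, y=3), (x=11, y=3), (x=11, y=5), (x=10, y=6)
  Distance 7: (x=2, y=1), (x=3, y=2), (x=11, y=2), (x=4, y=3), (x=5, y=4), (x=11, y=6)
  Distance 8: (x=1, y=1), (x=2, y=2), (x=3, y=3), (x=6, y=4), (x=5, y=5)
  Distance 9: (x=1, y=0), (x=0, y=1), (x=1, y=2), (x=2, y=3), (x=3, y=4), (x=4, y=5), (x=5, y=6)
  Distance 10: (x=0, y=0), (x=0, y=2), (x=1, y=3), (x=2, y=4), (x=3, y=5)
  Distance 11: (x=0, y=3), (x=2, y=5)
  Distance 12: (x=0, y=4), (x=1, y=5)
  Distance 13: (x=0, y=5)
  Distance 14: (x=0, y=6)
Total reachable: 60 (grid has 60 open cells total)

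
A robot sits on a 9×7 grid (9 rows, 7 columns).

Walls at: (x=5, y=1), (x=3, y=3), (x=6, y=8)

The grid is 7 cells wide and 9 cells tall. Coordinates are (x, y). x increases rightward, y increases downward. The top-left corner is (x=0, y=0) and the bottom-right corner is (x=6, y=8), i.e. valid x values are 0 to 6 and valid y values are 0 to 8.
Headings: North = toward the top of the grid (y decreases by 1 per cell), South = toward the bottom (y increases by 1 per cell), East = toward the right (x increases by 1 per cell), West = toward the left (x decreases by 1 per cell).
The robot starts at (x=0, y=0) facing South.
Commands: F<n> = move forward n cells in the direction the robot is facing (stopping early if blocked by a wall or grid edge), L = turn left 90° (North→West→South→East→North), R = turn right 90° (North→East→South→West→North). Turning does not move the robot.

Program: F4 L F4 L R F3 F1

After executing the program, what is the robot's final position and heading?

Start: (x=0, y=0), facing South
  F4: move forward 4, now at (x=0, y=4)
  L: turn left, now facing East
  F4: move forward 4, now at (x=4, y=4)
  L: turn left, now facing North
  R: turn right, now facing East
  F3: move forward 2/3 (blocked), now at (x=6, y=4)
  F1: move forward 0/1 (blocked), now at (x=6, y=4)
Final: (x=6, y=4), facing East

Answer: Final position: (x=6, y=4), facing East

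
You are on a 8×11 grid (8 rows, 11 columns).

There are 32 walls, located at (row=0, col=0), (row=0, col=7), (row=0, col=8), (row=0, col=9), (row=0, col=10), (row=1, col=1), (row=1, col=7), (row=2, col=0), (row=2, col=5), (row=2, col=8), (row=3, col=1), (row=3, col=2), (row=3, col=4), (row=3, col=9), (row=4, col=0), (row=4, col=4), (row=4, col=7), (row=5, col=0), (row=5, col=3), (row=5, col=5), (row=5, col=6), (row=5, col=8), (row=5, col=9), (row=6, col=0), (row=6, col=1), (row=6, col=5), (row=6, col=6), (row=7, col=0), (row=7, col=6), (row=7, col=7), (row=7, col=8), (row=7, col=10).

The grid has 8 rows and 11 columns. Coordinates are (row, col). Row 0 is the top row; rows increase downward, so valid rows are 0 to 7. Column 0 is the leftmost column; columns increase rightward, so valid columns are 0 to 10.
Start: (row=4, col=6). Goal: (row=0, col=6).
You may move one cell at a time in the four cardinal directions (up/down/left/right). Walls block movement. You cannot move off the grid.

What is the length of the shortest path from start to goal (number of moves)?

BFS from (row=4, col=6) until reaching (row=0, col=6):
  Distance 0: (row=4, col=6)
  Distance 1: (row=3, col=6), (row=4, col=5)
  Distance 2: (row=2, col=6), (row=3, col=5), (row=3, col=7)
  Distance 3: (row=1, col=6), (row=2, col=7), (row=3, col=8)
  Distance 4: (row=0, col=6), (row=1, col=5), (row=4, col=8)  <- goal reached here
One shortest path (4 moves): (row=4, col=6) -> (row=3, col=6) -> (row=2, col=6) -> (row=1, col=6) -> (row=0, col=6)

Answer: Shortest path length: 4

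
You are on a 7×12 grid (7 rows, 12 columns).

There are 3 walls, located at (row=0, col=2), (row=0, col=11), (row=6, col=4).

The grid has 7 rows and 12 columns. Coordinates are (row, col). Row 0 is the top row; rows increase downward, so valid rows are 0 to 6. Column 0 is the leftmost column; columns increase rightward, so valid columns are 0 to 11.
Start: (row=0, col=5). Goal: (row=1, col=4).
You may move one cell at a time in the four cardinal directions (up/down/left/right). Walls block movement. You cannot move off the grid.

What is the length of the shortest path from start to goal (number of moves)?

Answer: Shortest path length: 2

Derivation:
BFS from (row=0, col=5) until reaching (row=1, col=4):
  Distance 0: (row=0, col=5)
  Distance 1: (row=0, col=4), (row=0, col=6), (row=1, col=5)
  Distance 2: (row=0, col=3), (row=0, col=7), (row=1, col=4), (row=1, col=6), (row=2, col=5)  <- goal reached here
One shortest path (2 moves): (row=0, col=5) -> (row=0, col=4) -> (row=1, col=4)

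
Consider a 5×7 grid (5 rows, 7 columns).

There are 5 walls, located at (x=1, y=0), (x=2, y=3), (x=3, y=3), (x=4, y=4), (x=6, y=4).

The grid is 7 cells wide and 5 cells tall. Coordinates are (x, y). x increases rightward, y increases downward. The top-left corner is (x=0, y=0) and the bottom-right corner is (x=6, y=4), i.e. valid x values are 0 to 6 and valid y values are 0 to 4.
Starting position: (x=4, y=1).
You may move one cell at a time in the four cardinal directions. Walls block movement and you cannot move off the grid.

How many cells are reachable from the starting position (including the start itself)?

BFS flood-fill from (x=4, y=1):
  Distance 0: (x=4, y=1)
  Distance 1: (x=4, y=0), (x=3, y=1), (x=5, y=1), (x=4, y=2)
  Distance 2: (x=3, y=0), (x=5, y=0), (x=2, y=1), (x=6, y=1), (x=3, y=2), (x=5, y=2), (x=4, y=3)
  Distance 3: (x=2, y=0), (x=6, y=0), (x=1, y=1), (x=2, y=2), (x=6, y=2), (x=5, y=3)
  Distance 4: (x=0, y=1), (x=1, y=2), (x=6, y=3), (x=5, y=4)
  Distance 5: (x=0, y=0), (x=0, y=2), (x=1, y=3)
  Distance 6: (x=0, y=3), (x=1, y=4)
  Distance 7: (x=0, y=4), (x=2, y=4)
  Distance 8: (x=3, y=4)
Total reachable: 30 (grid has 30 open cells total)

Answer: Reachable cells: 30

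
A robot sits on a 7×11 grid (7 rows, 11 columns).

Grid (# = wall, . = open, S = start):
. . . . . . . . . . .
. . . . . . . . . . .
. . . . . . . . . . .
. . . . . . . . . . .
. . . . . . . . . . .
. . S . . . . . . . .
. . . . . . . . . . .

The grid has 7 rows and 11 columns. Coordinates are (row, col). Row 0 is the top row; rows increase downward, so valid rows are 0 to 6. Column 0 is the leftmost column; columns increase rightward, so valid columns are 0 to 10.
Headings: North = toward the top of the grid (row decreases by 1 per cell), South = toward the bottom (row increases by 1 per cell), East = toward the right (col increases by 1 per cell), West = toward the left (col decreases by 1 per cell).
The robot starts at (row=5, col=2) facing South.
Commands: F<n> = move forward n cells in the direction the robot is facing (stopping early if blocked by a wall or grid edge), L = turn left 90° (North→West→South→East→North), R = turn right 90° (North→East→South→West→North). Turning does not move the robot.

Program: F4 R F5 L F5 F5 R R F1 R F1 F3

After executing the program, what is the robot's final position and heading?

Start: (row=5, col=2), facing South
  F4: move forward 1/4 (blocked), now at (row=6, col=2)
  R: turn right, now facing West
  F5: move forward 2/5 (blocked), now at (row=6, col=0)
  L: turn left, now facing South
  F5: move forward 0/5 (blocked), now at (row=6, col=0)
  F5: move forward 0/5 (blocked), now at (row=6, col=0)
  R: turn right, now facing West
  R: turn right, now facing North
  F1: move forward 1, now at (row=5, col=0)
  R: turn right, now facing East
  F1: move forward 1, now at (row=5, col=1)
  F3: move forward 3, now at (row=5, col=4)
Final: (row=5, col=4), facing East

Answer: Final position: (row=5, col=4), facing East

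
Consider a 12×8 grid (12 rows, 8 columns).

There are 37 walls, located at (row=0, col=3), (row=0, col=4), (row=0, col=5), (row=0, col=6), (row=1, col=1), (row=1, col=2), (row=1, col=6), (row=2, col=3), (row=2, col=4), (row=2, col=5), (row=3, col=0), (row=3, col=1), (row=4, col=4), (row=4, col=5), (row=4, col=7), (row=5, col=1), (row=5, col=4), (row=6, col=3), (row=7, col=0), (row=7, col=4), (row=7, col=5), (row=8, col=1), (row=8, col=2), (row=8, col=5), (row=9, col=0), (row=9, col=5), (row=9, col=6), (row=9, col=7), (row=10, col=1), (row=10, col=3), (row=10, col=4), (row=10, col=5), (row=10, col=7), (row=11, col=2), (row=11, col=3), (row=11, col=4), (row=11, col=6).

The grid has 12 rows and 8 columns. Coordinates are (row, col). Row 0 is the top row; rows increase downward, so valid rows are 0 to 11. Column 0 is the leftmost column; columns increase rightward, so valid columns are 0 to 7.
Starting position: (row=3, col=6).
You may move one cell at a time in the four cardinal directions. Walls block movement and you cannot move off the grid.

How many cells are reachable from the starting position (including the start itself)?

BFS flood-fill from (row=3, col=6):
  Distance 0: (row=3, col=6)
  Distance 1: (row=2, col=6), (row=3, col=5), (row=3, col=7), (row=4, col=6)
  Distance 2: (row=2, col=7), (row=3, col=4), (row=5, col=6)
  Distance 3: (row=1, col=7), (row=3, col=3), (row=5, col=5), (row=5, col=7), (row=6, col=6)
  Distance 4: (row=0, col=7), (row=3, col=2), (row=4, col=3), (row=6, col=5), (row=6, col=7), (row=7, col=6)
  Distance 5: (row=2, col=2), (row=4, col=2), (row=5, col=3), (row=6, col=4), (row=7, col=7), (row=8, col=6)
  Distance 6: (row=2, col=1), (row=4, col=1), (row=5, col=2), (row=8, col=7)
  Distance 7: (row=2, col=0), (row=4, col=0), (row=6, col=2)
  Distance 8: (row=1, col=0), (row=5, col=0), (row=6, col=1), (row=7, col=2)
  Distance 9: (row=0, col=0), (row=6, col=0), (row=7, col=1), (row=7, col=3)
  Distance 10: (row=0, col=1), (row=8, col=3)
  Distance 11: (row=0, col=2), (row=8, col=4), (row=9, col=3)
  Distance 12: (row=9, col=2), (row=9, col=4)
  Distance 13: (row=9, col=1), (row=10, col=2)
Total reachable: 49 (grid has 59 open cells total)

Answer: Reachable cells: 49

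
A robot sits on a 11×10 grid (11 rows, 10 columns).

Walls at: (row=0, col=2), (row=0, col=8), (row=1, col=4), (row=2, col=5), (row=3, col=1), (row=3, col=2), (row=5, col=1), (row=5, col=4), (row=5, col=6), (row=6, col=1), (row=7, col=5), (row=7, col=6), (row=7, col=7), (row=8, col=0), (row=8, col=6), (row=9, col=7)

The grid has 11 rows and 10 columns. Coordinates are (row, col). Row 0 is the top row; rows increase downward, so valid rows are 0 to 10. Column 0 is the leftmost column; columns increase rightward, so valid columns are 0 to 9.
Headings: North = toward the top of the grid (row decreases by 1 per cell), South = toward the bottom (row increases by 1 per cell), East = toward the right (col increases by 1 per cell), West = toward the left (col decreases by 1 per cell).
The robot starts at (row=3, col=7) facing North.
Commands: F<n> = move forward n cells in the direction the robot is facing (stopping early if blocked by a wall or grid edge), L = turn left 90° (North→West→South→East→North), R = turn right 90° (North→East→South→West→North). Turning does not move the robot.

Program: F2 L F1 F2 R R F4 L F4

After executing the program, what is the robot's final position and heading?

Answer: Final position: (row=0, col=9), facing North

Derivation:
Start: (row=3, col=7), facing North
  F2: move forward 2, now at (row=1, col=7)
  L: turn left, now facing West
  F1: move forward 1, now at (row=1, col=6)
  F2: move forward 1/2 (blocked), now at (row=1, col=5)
  R: turn right, now facing North
  R: turn right, now facing East
  F4: move forward 4, now at (row=1, col=9)
  L: turn left, now facing North
  F4: move forward 1/4 (blocked), now at (row=0, col=9)
Final: (row=0, col=9), facing North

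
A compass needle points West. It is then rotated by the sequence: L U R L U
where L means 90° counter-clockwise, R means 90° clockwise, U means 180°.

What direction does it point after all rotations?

Start: West
  L (left (90° counter-clockwise)) -> South
  U (U-turn (180°)) -> North
  R (right (90° clockwise)) -> East
  L (left (90° counter-clockwise)) -> North
  U (U-turn (180°)) -> South
Final: South

Answer: Final heading: South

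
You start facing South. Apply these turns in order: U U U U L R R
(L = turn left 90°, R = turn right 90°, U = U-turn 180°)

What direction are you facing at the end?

Answer: Final heading: West

Derivation:
Start: South
  U (U-turn (180°)) -> North
  U (U-turn (180°)) -> South
  U (U-turn (180°)) -> North
  U (U-turn (180°)) -> South
  L (left (90° counter-clockwise)) -> East
  R (right (90° clockwise)) -> South
  R (right (90° clockwise)) -> West
Final: West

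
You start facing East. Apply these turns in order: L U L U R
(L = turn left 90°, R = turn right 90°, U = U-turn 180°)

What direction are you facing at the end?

Answer: Final heading: North

Derivation:
Start: East
  L (left (90° counter-clockwise)) -> North
  U (U-turn (180°)) -> South
  L (left (90° counter-clockwise)) -> East
  U (U-turn (180°)) -> West
  R (right (90° clockwise)) -> North
Final: North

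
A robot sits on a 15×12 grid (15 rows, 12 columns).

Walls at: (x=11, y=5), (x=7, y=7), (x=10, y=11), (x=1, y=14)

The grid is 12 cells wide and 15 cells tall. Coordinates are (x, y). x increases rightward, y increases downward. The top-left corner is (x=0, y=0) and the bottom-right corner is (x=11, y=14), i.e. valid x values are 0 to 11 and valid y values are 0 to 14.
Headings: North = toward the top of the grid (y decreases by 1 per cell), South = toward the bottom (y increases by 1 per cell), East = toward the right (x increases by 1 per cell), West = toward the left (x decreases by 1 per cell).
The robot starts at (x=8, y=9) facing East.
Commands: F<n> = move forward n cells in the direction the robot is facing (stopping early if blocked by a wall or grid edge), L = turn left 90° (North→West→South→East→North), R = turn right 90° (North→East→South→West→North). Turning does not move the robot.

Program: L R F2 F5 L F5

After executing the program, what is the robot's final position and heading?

Start: (x=8, y=9), facing East
  L: turn left, now facing North
  R: turn right, now facing East
  F2: move forward 2, now at (x=10, y=9)
  F5: move forward 1/5 (blocked), now at (x=11, y=9)
  L: turn left, now facing North
  F5: move forward 3/5 (blocked), now at (x=11, y=6)
Final: (x=11, y=6), facing North

Answer: Final position: (x=11, y=6), facing North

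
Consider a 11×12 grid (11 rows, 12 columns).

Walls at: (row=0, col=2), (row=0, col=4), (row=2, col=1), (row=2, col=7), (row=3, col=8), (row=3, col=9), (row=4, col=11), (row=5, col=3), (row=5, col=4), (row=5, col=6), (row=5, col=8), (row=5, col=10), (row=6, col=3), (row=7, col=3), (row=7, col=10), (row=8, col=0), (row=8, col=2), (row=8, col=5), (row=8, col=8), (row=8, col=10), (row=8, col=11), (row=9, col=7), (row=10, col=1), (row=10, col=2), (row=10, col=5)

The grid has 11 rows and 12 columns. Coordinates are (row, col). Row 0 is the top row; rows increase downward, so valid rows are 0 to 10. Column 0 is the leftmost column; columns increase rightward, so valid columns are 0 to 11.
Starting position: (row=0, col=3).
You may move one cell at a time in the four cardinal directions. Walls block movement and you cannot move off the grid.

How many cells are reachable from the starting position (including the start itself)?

Answer: Reachable cells: 107

Derivation:
BFS flood-fill from (row=0, col=3):
  Distance 0: (row=0, col=3)
  Distance 1: (row=1, col=3)
  Distance 2: (row=1, col=2), (row=1, col=4), (row=2, col=3)
  Distance 3: (row=1, col=1), (row=1, col=5), (row=2, col=2), (row=2, col=4), (row=3, col=3)
  Distance 4: (row=0, col=1), (row=0, col=5), (row=1, col=0), (row=1, col=6), (row=2, col=5), (row=3, col=2), (row=3, col=4), (row=4, col=3)
  Distance 5: (row=0, col=0), (row=0, col=6), (row=1, col=7), (row=2, col=0), (row=2, col=6), (row=3, col=1), (row=3, col=5), (row=4, col=2), (row=4, col=4)
  Distance 6: (row=0, col=7), (row=1, col=8), (row=3, col=0), (row=3, col=6), (row=4, col=1), (row=4, col=5), (row=5, col=2)
  Distance 7: (row=0, col=8), (row=1, col=9), (row=2, col=8), (row=3, col=7), (row=4, col=0), (row=4, col=6), (row=5, col=1), (row=5, col=5), (row=6, col=2)
  Distance 8: (row=0, col=9), (row=1, col=10), (row=2, col=9), (row=4, col=7), (row=5, col=0), (row=6, col=1), (row=6, col=5), (row=7, col=2)
  Distance 9: (row=0, col=10), (row=1, col=11), (row=2, col=10), (row=4, col=8), (row=5, col=7), (row=6, col=0), (row=6, col=4), (row=6, col=6), (row=7, col=1), (row=7, col=5)
  Distance 10: (row=0, col=11), (row=2, col=11), (row=3, col=10), (row=4, col=9), (row=6, col=7), (row=7, col=0), (row=7, col=4), (row=7, col=6), (row=8, col=1)
  Distance 11: (row=3, col=11), (row=4, col=10), (row=5, col=9), (row=6, col=8), (row=7, col=7), (row=8, col=4), (row=8, col=6), (row=9, col=1)
  Distance 12: (row=6, col=9), (row=7, col=8), (row=8, col=3), (row=8, col=7), (row=9, col=0), (row=9, col=2), (row=9, col=4), (row=9, col=6)
  Distance 13: (row=6, col=10), (row=7, col=9), (row=9, col=3), (row=9, col=5), (row=10, col=0), (row=10, col=4), (row=10, col=6)
  Distance 14: (row=6, col=11), (row=8, col=9), (row=10, col=3), (row=10, col=7)
  Distance 15: (row=5, col=11), (row=7, col=11), (row=9, col=9), (row=10, col=8)
  Distance 16: (row=9, col=8), (row=9, col=10), (row=10, col=9)
  Distance 17: (row=9, col=11), (row=10, col=10)
  Distance 18: (row=10, col=11)
Total reachable: 107 (grid has 107 open cells total)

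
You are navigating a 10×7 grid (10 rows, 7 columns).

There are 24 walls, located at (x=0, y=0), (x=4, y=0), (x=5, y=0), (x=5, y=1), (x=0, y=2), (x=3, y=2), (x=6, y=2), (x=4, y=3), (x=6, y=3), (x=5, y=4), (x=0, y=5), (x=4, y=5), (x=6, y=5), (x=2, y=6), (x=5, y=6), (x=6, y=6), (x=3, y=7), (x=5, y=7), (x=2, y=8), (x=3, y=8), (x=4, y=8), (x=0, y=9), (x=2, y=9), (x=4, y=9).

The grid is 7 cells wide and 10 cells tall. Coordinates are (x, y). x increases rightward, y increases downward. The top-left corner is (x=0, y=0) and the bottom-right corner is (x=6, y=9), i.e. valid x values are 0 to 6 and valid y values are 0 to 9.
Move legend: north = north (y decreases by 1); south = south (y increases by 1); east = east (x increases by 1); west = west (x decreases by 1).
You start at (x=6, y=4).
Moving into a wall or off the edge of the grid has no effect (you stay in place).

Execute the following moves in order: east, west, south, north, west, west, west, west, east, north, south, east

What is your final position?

Answer: Final position: (x=6, y=4)

Derivation:
Start: (x=6, y=4)
  east (east): blocked, stay at (x=6, y=4)
  west (west): blocked, stay at (x=6, y=4)
  south (south): blocked, stay at (x=6, y=4)
  north (north): blocked, stay at (x=6, y=4)
  [×4]west (west): blocked, stay at (x=6, y=4)
  east (east): blocked, stay at (x=6, y=4)
  north (north): blocked, stay at (x=6, y=4)
  south (south): blocked, stay at (x=6, y=4)
  east (east): blocked, stay at (x=6, y=4)
Final: (x=6, y=4)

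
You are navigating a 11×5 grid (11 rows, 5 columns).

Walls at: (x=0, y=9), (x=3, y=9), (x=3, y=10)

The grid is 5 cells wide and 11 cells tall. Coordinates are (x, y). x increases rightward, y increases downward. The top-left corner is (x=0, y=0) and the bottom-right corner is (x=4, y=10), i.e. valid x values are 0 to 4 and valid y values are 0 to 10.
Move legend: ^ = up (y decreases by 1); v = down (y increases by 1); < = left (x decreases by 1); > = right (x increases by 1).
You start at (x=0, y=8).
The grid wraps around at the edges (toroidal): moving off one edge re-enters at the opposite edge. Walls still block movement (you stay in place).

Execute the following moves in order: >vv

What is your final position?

Answer: Final position: (x=1, y=10)

Derivation:
Start: (x=0, y=8)
  > (right): (x=0, y=8) -> (x=1, y=8)
  v (down): (x=1, y=8) -> (x=1, y=9)
  v (down): (x=1, y=9) -> (x=1, y=10)
Final: (x=1, y=10)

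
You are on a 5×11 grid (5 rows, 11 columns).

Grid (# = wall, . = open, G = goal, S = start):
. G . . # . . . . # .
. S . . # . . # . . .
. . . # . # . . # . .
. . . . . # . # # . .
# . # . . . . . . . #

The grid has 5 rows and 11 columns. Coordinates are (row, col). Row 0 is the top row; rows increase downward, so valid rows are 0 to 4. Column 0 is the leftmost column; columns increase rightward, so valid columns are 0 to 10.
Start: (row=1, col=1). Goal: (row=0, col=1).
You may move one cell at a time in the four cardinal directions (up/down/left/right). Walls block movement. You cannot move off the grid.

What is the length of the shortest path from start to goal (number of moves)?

BFS from (row=1, col=1) until reaching (row=0, col=1):
  Distance 0: (row=1, col=1)
  Distance 1: (row=0, col=1), (row=1, col=0), (row=1, col=2), (row=2, col=1)  <- goal reached here
One shortest path (1 moves): (row=1, col=1) -> (row=0, col=1)

Answer: Shortest path length: 1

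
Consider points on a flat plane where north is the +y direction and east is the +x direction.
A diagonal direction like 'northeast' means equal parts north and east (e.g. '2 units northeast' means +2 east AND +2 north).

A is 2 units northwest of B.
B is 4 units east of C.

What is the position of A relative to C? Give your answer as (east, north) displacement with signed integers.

Place C at the origin (east=0, north=0).
  B is 4 units east of C: delta (east=+4, north=+0); B at (east=4, north=0).
  A is 2 units northwest of B: delta (east=-2, north=+2); A at (east=2, north=2).
Therefore A relative to C: (east=2, north=2).

Answer: A is at (east=2, north=2) relative to C.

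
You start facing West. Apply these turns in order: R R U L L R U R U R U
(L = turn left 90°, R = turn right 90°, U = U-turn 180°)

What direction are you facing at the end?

Start: West
  R (right (90° clockwise)) -> North
  R (right (90° clockwise)) -> East
  U (U-turn (180°)) -> West
  L (left (90° counter-clockwise)) -> South
  L (left (90° counter-clockwise)) -> East
  R (right (90° clockwise)) -> South
  U (U-turn (180°)) -> North
  R (right (90° clockwise)) -> East
  U (U-turn (180°)) -> West
  R (right (90° clockwise)) -> North
  U (U-turn (180°)) -> South
Final: South

Answer: Final heading: South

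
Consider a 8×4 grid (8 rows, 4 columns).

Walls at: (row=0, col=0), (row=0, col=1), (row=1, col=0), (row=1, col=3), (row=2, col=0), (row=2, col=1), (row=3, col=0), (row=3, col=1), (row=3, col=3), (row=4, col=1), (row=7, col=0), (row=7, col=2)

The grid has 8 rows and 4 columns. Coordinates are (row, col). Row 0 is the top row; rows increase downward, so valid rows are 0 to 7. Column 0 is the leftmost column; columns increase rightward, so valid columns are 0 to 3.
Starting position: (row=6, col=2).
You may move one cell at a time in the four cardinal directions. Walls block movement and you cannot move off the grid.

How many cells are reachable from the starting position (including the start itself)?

Answer: Reachable cells: 20

Derivation:
BFS flood-fill from (row=6, col=2):
  Distance 0: (row=6, col=2)
  Distance 1: (row=5, col=2), (row=6, col=1), (row=6, col=3)
  Distance 2: (row=4, col=2), (row=5, col=1), (row=5, col=3), (row=6, col=0), (row=7, col=1), (row=7, col=3)
  Distance 3: (row=3, col=2), (row=4, col=3), (row=5, col=0)
  Distance 4: (row=2, col=2), (row=4, col=0)
  Distance 5: (row=1, col=2), (row=2, col=3)
  Distance 6: (row=0, col=2), (row=1, col=1)
  Distance 7: (row=0, col=3)
Total reachable: 20 (grid has 20 open cells total)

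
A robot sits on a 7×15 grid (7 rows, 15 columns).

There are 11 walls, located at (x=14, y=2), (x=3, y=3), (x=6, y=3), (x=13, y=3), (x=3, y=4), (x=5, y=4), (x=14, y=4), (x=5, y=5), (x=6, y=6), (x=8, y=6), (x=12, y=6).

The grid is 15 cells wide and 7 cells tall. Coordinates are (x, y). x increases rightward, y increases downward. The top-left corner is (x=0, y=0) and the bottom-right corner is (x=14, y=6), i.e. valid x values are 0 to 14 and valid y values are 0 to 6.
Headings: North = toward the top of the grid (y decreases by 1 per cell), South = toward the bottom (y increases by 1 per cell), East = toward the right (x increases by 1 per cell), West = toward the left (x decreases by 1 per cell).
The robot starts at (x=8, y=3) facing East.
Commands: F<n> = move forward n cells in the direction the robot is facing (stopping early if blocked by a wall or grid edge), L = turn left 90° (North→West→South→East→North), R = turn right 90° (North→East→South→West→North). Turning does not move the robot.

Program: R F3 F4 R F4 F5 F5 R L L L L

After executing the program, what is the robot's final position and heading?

Start: (x=8, y=3), facing East
  R: turn right, now facing South
  F3: move forward 2/3 (blocked), now at (x=8, y=5)
  F4: move forward 0/4 (blocked), now at (x=8, y=5)
  R: turn right, now facing West
  F4: move forward 2/4 (blocked), now at (x=6, y=5)
  F5: move forward 0/5 (blocked), now at (x=6, y=5)
  F5: move forward 0/5 (blocked), now at (x=6, y=5)
  R: turn right, now facing North
  L: turn left, now facing West
  L: turn left, now facing South
  L: turn left, now facing East
  L: turn left, now facing North
Final: (x=6, y=5), facing North

Answer: Final position: (x=6, y=5), facing North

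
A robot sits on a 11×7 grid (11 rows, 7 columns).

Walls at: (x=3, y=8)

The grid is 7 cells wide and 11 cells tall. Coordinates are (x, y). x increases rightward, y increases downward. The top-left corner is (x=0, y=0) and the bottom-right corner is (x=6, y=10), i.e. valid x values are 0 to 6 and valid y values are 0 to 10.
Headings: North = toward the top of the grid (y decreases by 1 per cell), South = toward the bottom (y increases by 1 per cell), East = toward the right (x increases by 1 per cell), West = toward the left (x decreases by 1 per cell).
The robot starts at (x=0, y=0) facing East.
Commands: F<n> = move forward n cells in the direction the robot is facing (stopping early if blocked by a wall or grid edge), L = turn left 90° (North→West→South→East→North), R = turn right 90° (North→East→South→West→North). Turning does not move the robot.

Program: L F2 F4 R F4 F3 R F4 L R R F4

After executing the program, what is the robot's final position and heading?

Start: (x=0, y=0), facing East
  L: turn left, now facing North
  F2: move forward 0/2 (blocked), now at (x=0, y=0)
  F4: move forward 0/4 (blocked), now at (x=0, y=0)
  R: turn right, now facing East
  F4: move forward 4, now at (x=4, y=0)
  F3: move forward 2/3 (blocked), now at (x=6, y=0)
  R: turn right, now facing South
  F4: move forward 4, now at (x=6, y=4)
  L: turn left, now facing East
  R: turn right, now facing South
  R: turn right, now facing West
  F4: move forward 4, now at (x=2, y=4)
Final: (x=2, y=4), facing West

Answer: Final position: (x=2, y=4), facing West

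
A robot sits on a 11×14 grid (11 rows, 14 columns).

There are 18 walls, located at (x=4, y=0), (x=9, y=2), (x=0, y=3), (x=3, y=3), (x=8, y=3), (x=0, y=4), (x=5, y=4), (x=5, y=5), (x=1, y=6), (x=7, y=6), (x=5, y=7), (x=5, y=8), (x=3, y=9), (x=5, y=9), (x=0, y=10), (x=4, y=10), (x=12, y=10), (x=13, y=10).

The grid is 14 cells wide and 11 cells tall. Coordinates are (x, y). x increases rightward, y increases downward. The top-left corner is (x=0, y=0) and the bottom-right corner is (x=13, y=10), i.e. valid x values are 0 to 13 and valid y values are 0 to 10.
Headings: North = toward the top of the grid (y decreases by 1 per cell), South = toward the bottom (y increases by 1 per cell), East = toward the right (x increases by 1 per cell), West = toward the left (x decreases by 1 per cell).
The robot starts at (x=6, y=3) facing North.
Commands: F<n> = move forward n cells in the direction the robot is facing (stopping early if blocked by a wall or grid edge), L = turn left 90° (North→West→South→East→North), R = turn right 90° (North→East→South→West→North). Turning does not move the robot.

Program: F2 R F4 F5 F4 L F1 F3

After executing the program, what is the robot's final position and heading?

Start: (x=6, y=3), facing North
  F2: move forward 2, now at (x=6, y=1)
  R: turn right, now facing East
  F4: move forward 4, now at (x=10, y=1)
  F5: move forward 3/5 (blocked), now at (x=13, y=1)
  F4: move forward 0/4 (blocked), now at (x=13, y=1)
  L: turn left, now facing North
  F1: move forward 1, now at (x=13, y=0)
  F3: move forward 0/3 (blocked), now at (x=13, y=0)
Final: (x=13, y=0), facing North

Answer: Final position: (x=13, y=0), facing North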